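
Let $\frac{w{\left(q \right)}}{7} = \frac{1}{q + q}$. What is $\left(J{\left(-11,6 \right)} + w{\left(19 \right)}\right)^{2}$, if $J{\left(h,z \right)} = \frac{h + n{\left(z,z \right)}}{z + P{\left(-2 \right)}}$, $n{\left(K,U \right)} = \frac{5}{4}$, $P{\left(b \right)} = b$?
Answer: $\frac{469225}{92416} \approx 5.0773$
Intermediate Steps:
$w{\left(q \right)} = \frac{7}{2 q}$ ($w{\left(q \right)} = \frac{7}{q + q} = \frac{7}{2 q}$)
$n{\left(K,U \right)} = \frac{5}{4}$ ($n{\left(K,U \right)} = 5 \cdot \frac{1}{4} = \frac{5}{4}$)
$J{\left(h,z \right)} = \frac{\frac{5}{4} + h}{-2 + z}$ ($J{\left(h,z \right)} = \frac{h + \frac{5}{4}}{z - 2} = \frac{\frac{5}{4} + h}{-2 + z}$)
$\left(J{\left(-11,6 \right)} + w{\left(19 \right)}\right)^{2} = \left(\frac{\frac{5}{4} - 11}{-2 + 6} + \frac{7}{2 \cdot 19}\right)^{2} = \left(\frac{1}{4} \left(- \frac{39}{4}\right) + \frac{7}{2} \cdot \frac{1}{19}\right)^{2} = \left(\frac{1}{4} \left(- \frac{39}{4}\right) + \frac{7}{38}\right)^{2} = \left(- \frac{39}{16} + \frac{7}{38}\right)^{2} = \left(- \frac{685}{304}\right)^{2} = \frac{469225}{92416}$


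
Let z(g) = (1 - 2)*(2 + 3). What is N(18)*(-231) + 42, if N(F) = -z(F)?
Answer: -1113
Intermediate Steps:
z(g) = -5 (z(g) = -1*5 = -5)
N(F) = 5 (N(F) = -1*(-5) = 5)
N(18)*(-231) + 42 = 5*(-231) + 42 = -1155 + 42 = -1113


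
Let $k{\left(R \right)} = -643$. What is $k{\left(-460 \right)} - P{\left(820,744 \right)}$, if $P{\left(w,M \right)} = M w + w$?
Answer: $-611543$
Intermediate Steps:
$P{\left(w,M \right)} = w + M w$
$k{\left(-460 \right)} - P{\left(820,744 \right)} = -643 - 820 \left(1 + 744\right) = -643 - 820 \cdot 745 = -643 - 610900 = -611543$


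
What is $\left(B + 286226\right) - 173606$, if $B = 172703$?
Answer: $285323$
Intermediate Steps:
$\left(B + 286226\right) - 173606 = \left(172703 + 286226\right) - 173606 = 458929 - 173606 = 285323$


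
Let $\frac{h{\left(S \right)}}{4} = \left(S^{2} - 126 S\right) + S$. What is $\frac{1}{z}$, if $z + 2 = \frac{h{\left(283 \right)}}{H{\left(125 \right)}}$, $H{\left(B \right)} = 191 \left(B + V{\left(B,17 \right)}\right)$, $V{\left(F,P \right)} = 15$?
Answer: $\frac{6685}{31344} \approx 0.21328$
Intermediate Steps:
$h{\left(S \right)} = - 500 S + 4 S^{2}$ ($h{\left(S \right)} = 4 \left(\left(S^{2} - 126 S\right) + S\right) = 4 \left(S^{2} - 125 S\right) = - 500 S + 4 S^{2}$)
$H{\left(B \right)} = 2865 + 191 B$ ($H{\left(B \right)} = 191 \left(B + 15\right) = 191 \left(15 + B\right) = 2865 + 191 B$)
$z = \frac{31344}{6685}$ ($z = -2 + \frac{4 \cdot 283 \left(-125 + 283\right)}{2865 + 191 \cdot 125} = -2 + \frac{4 \cdot 283 \cdot 158}{2865 + 23875} = -2 + \frac{178856}{26740} = -2 + 178856 \cdot \frac{1}{26740} = -2 + \frac{44714}{6685} = \frac{31344}{6685} \approx 4.6887$)
$\frac{1}{z} = \frac{1}{\frac{31344}{6685}} = \frac{6685}{31344}$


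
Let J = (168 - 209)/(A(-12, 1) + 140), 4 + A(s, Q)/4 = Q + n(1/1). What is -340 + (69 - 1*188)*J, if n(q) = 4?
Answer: -44081/144 ≈ -306.12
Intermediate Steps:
A(s, Q) = 4*Q (A(s, Q) = -16 + 4*(Q + 4) = -16 + 4*(4 + Q) = -16 + (16 + 4*Q) = 4*Q)
J = -41/144 (J = (168 - 209)/(4*1 + 140) = -41/(4 + 140) = -41/144 ≈ -0.28472)
-340 + (69 - 1*188)*J = -340 + (69 - 1*188)*(-41/144) = -340 + (69 - 188)*(-41/144) = -340 - 119*(-41/144) = -340 + 4879/144 = -44081/144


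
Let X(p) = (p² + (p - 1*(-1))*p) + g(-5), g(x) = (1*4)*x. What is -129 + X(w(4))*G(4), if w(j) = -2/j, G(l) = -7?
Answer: 11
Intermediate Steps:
g(x) = 4*x
X(p) = -20 + p² + p*(1 + p) (X(p) = (p² + (p - 1*(-1))*p) + 4*(-5) = (p² + (p + 1)*p) - 20 = (p² + (1 + p)*p) - 20 = (p² + p*(1 + p)) - 20 = -20 + p² + p*(1 + p))
-129 + X(w(4))*G(4) = -129 + (-20 - 2/4 + 2*(-2/4)²)*(-7) = -129 + (-20 - 2*¼ + 2*(-2*¼)²)*(-7) = -129 + (-20 - ½ + 2*(-½)²)*(-7) = -129 + (-20 - ½ + 2*(¼))*(-7) = -129 + (-20 - ½ + ½)*(-7) = -129 - 20*(-7) = -129 + 140 = 11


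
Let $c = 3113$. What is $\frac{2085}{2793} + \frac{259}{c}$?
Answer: $\frac{2404664}{2898203} \approx 0.82971$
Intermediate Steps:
$\frac{2085}{2793} + \frac{259}{c} = \frac{2085}{2793} + \frac{259}{3113} = 2085 \cdot \frac{1}{2793} + 259 \cdot \frac{1}{3113} = \frac{695}{931} + \frac{259}{3113} = \frac{2404664}{2898203}$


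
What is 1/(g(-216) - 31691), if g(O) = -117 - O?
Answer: -1/31592 ≈ -3.1654e-5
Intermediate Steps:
1/(g(-216) - 31691) = 1/((-117 - 1*(-216)) - 31691) = 1/((-117 + 216) - 31691) = 1/(99 - 31691) = 1/(-31592) = -1/31592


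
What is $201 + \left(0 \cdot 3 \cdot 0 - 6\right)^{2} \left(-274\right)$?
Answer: $-9663$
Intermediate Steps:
$201 + \left(0 \cdot 3 \cdot 0 - 6\right)^{2} \left(-274\right) = 201 + \left(0 \cdot 0 - 6\right)^{2} \left(-274\right) = 201 + \left(0 - 6\right)^{2} \left(-274\right) = 201 + \left(-6\right)^{2} \left(-274\right) = 201 + 36 \left(-274\right) = 201 - 9864 = -9663$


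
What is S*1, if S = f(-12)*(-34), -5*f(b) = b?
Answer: -408/5 ≈ -81.600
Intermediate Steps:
f(b) = -b/5
S = -408/5 (S = -1/5*(-12)*(-34) = (12/5)*(-34) = -408/5 ≈ -81.600)
S*1 = -408/5*1 = -408/5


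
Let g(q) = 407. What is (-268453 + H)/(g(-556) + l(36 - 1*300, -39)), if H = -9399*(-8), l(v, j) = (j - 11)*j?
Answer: -193261/2357 ≈ -81.995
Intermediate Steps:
l(v, j) = j*(-11 + j) (l(v, j) = (-11 + j)*j = j*(-11 + j))
H = 75192
(-268453 + H)/(g(-556) + l(36 - 1*300, -39)) = (-268453 + 75192)/(407 - 39*(-11 - 39)) = -193261/(407 - 39*(-50)) = -193261/(407 + 1950) = -193261/2357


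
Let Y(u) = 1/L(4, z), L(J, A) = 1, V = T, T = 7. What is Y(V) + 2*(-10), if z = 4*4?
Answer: -19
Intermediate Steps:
z = 16
V = 7
Y(u) = 1 (Y(u) = 1/1 = 1)
Y(V) + 2*(-10) = 1 + 2*(-10) = 1 - 20 = -19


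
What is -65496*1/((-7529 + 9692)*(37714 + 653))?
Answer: -21832/27662607 ≈ -0.00078922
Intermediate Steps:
-65496*1/((-7529 + 9692)*(37714 + 653)) = -65496/(2163*38367) = -65496/82987821 = -65496*1/82987821 = -21832/27662607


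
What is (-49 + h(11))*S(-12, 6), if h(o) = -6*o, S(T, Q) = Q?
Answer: -690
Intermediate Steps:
(-49 + h(11))*S(-12, 6) = (-49 - 6*11)*6 = (-49 - 66)*6 = -115*6 = -690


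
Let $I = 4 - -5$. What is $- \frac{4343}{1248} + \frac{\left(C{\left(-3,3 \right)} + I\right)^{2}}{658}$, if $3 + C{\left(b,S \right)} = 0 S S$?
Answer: $- \frac{1406383}{410592} \approx -3.4253$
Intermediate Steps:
$C{\left(b,S \right)} = -3$ ($C{\left(b,S \right)} = -3 + 0 S S = -3 + 0 S = -3 + 0 = -3$)
$I = 9$ ($I = 4 + 5 = 9$)
$- \frac{4343}{1248} + \frac{\left(C{\left(-3,3 \right)} + I\right)^{2}}{658} = - \frac{4343}{1248} + \frac{\left(-3 + 9\right)^{2}}{658} = \left(-4343\right) \frac{1}{1248} + 6^{2} \cdot \frac{1}{658} = - \frac{4343}{1248} + 36 \cdot \frac{1}{658} = - \frac{4343}{1248} + \frac{18}{329} = - \frac{1406383}{410592}$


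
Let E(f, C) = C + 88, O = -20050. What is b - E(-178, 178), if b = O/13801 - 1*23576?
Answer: -329063492/13801 ≈ -23843.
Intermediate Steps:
E(f, C) = 88 + C
b = -325392426/13801 (b = -20050/13801 - 1*23576 = -20050*1/13801 - 23576 = -20050/13801 - 23576 = -325392426/13801 ≈ -23577.)
b - E(-178, 178) = -325392426/13801 - (88 + 178) = -325392426/13801 - 1*266 = -325392426/13801 - 266 = -329063492/13801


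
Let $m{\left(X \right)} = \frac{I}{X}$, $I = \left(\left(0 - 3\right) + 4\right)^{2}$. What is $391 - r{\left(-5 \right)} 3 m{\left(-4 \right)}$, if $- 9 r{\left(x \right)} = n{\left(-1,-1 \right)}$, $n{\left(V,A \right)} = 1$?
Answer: $\frac{4691}{12} \approx 390.92$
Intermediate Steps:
$I = 1$ ($I = \left(-3 + 4\right)^{2} = 1^{2} = 1$)
$m{\left(X \right)} = \frac{1}{X}$ ($m{\left(X \right)} = 1 \frac{1}{X} = \frac{1}{X}$)
$r{\left(x \right)} = - \frac{1}{9}$ ($r{\left(x \right)} = \left(- \frac{1}{9}\right) 1 = - \frac{1}{9}$)
$391 - r{\left(-5 \right)} 3 m{\left(-4 \right)} = 391 - \frac{\left(- \frac{1}{9}\right) 3}{-4} = 391 - \left(- \frac{1}{3}\right) \left(- \frac{1}{4}\right) = 391 - \frac{1}{12} = \frac{4691}{12}$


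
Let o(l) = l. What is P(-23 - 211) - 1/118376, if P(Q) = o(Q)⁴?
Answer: 354917235793535/118376 ≈ 2.9982e+9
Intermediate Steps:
P(Q) = Q⁴
P(-23 - 211) - 1/118376 = (-23 - 211)⁴ - 1/118376 = (-234)⁴ - 1*1/118376 = 2998219536 - 1/118376 = 354917235793535/118376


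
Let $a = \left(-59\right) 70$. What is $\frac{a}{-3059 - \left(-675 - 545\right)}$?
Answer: $\frac{4130}{1839} \approx 2.2458$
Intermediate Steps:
$a = -4130$
$\frac{a}{-3059 - \left(-675 - 545\right)} = - \frac{4130}{-3059 - \left(-675 - 545\right)} = - \frac{4130}{-3059 - -1220} = - \frac{4130}{-3059 + 1220} = - \frac{4130}{-1839} = \left(-4130\right) \left(- \frac{1}{1839}\right) = \frac{4130}{1839}$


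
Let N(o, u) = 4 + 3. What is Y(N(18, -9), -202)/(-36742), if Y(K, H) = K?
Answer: -7/36742 ≈ -0.00019052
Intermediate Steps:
N(o, u) = 7
Y(N(18, -9), -202)/(-36742) = 7/(-36742) = 7*(-1/36742) = -7/36742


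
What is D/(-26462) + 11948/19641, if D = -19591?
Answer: 700954807/519740142 ≈ 1.3487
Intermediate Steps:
D/(-26462) + 11948/19641 = -19591/(-26462) + 11948/19641 = -19591*(-1/26462) + 11948*(1/19641) = 19591/26462 + 11948/19641 = 700954807/519740142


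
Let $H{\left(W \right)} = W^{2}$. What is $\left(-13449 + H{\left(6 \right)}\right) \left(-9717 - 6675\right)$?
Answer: $219865896$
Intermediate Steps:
$\left(-13449 + H{\left(6 \right)}\right) \left(-9717 - 6675\right) = \left(-13449 + 6^{2}\right) \left(-9717 - 6675\right) = \left(-13449 + 36\right) \left(-16392\right) = \left(-13413\right) \left(-16392\right) = 219865896$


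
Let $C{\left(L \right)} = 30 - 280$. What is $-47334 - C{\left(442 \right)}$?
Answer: $-47084$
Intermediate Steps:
$C{\left(L \right)} = -250$ ($C{\left(L \right)} = 30 - 280 = -250$)
$-47334 - C{\left(442 \right)} = -47334 - -250 = -47334 + 250 = -47084$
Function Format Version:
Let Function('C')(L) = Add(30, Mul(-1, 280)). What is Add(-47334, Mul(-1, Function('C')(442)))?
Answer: -47084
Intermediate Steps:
Function('C')(L) = -250 (Function('C')(L) = Add(30, -280) = -250)
Add(-47334, Mul(-1, Function('C')(442))) = Add(-47334, Mul(-1, -250)) = Add(-47334, 250) = -47084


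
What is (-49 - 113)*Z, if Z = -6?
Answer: 972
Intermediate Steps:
(-49 - 113)*Z = (-49 - 113)*(-6) = -162*(-6) = 972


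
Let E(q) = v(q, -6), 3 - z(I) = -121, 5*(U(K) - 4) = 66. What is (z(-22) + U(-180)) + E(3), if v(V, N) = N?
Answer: 676/5 ≈ 135.20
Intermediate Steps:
U(K) = 86/5 (U(K) = 4 + (⅕)*66 = 4 + 66/5 = 86/5)
z(I) = 124 (z(I) = 3 - 1*(-121) = 3 + 121 = 124)
E(q) = -6
(z(-22) + U(-180)) + E(3) = (124 + 86/5) - 6 = 706/5 - 6 = 676/5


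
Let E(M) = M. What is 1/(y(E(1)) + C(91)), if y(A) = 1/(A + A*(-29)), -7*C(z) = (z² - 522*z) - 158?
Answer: 28/157515 ≈ 0.00017776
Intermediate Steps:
C(z) = 158/7 - z²/7 + 522*z/7 (C(z) = -((z² - 522*z) - 158)/7 = -(-158 + z² - 522*z)/7 = 158/7 - z²/7 + 522*z/7)
y(A) = -1/(28*A) (y(A) = 1/(A - 29*A) = 1/(-28*A) = -1/(28*A))
1/(y(E(1)) + C(91)) = 1/(-1/28/1 + (158/7 - ⅐*91² + (522/7)*91)) = 1/(-1/28*1 + (158/7 - ⅐*8281 + 6786)) = 1/(-1/28 + (158/7 - 1183 + 6786)) = 1/(-1/28 + 39379/7) = 1/(157515/28) = 28/157515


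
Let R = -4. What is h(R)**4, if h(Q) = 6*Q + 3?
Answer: 194481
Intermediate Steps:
h(Q) = 3 + 6*Q
h(R)**4 = (3 + 6*(-4))**4 = (3 - 24)**4 = (-21)**4 = 194481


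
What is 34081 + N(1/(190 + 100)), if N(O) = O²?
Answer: 2866212101/84100 ≈ 34081.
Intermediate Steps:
34081 + N(1/(190 + 100)) = 34081 + (1/(190 + 100))² = 34081 + (1/290)² = 34081 + 1/84100 = 2866212101/84100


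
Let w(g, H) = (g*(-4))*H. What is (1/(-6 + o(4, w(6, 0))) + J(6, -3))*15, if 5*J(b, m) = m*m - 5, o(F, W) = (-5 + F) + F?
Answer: 7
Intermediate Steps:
w(g, H) = -4*H*g (w(g, H) = (-4*g)*H = -4*H*g)
o(F, W) = -5 + 2*F
J(b, m) = -1 + m**2/5 (J(b, m) = (m*m - 5)/5 = (m**2 - 5)/5 = (-5 + m**2)/5 = -1 + m**2/5)
(1/(-6 + o(4, w(6, 0))) + J(6, -3))*15 = (1/(-6 + (-5 + 2*4)) + (-1 + (1/5)*(-3)**2))*15 = (1/(-6 + (-5 + 8)) + (-1 + (1/5)*9))*15 = (1/(-6 + 3) + (-1 + 9/5))*15 = (1/(-3) + 4/5)*15 = (-1/3 + 4/5)*15 = (7/15)*15 = 7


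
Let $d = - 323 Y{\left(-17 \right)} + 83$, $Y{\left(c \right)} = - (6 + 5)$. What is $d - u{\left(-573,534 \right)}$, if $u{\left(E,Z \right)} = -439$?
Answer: $4075$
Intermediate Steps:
$Y{\left(c \right)} = -11$ ($Y{\left(c \right)} = \left(-1\right) 11 = -11$)
$d = 3636$ ($d = \left(-323\right) \left(-11\right) + 83 = 3553 + 83 = 3636$)
$d - u{\left(-573,534 \right)} = 3636 - -439 = 3636 + 439 = 4075$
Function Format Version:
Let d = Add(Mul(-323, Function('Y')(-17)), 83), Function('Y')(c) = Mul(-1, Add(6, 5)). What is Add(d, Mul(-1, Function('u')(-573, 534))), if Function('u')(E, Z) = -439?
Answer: 4075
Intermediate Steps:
Function('Y')(c) = -11 (Function('Y')(c) = Mul(-1, 11) = -11)
d = 3636 (d = Add(Mul(-323, -11), 83) = Add(3553, 83) = 3636)
Add(d, Mul(-1, Function('u')(-573, 534))) = Add(3636, Mul(-1, -439)) = Add(3636, 439) = 4075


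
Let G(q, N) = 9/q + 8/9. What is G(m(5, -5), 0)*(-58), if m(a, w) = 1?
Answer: -5162/9 ≈ -573.56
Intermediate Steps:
G(q, N) = 8/9 + 9/q (G(q, N) = 9/q + 8*(1/9) = 9/q + 8/9 = 8/9 + 9/q)
G(m(5, -5), 0)*(-58) = (8/9 + 9/1)*(-58) = (8/9 + 9*1)*(-58) = (8/9 + 9)*(-58) = (89/9)*(-58) = -5162/9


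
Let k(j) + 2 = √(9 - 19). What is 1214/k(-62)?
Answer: -1214/7 - 607*I*√10/7 ≈ -173.43 - 274.21*I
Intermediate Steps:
k(j) = -2 + I*√10 (k(j) = -2 + √(9 - 19) = -2 + √(-10) = -2 + I*√10)
1214/k(-62) = 1214/(-2 + I*√10)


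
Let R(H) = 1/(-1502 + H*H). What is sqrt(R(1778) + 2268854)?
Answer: sqrt(22652742673941137278)/3159782 ≈ 1506.3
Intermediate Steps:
R(H) = 1/(-1502 + H**2)
sqrt(R(1778) + 2268854) = sqrt(1/(-1502 + 1778**2) + 2268854) = sqrt(1/(-1502 + 3161284) + 2268854) = sqrt(1/3159782 + 2268854) = sqrt(7169084029829/3159782) = sqrt(22652742673941137278)/3159782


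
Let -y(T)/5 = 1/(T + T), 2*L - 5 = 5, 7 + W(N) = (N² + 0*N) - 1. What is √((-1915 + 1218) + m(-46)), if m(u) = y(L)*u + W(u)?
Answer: √1434 ≈ 37.868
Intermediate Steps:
W(N) = -8 + N² (W(N) = -7 + ((N² + 0*N) - 1) = -7 + ((N² + 0) - 1) = -7 + (N² - 1) = -7 + (-1 + N²) = -8 + N²)
L = 5 (L = 5/2 + (½)*5 = 5/2 + 5/2 = 5)
y(T) = -5/(2*T) (y(T) = -5/(T + T) = -5*1/(2*T) = -5/(2*T))
m(u) = -8 + u² - u/2 (m(u) = (-5/2/5)*u + (-8 + u²) = (-5/2*⅕)*u + (-8 + u²) = -u/2 + (-8 + u²) = -8 + u² - u/2)
√((-1915 + 1218) + m(-46)) = √((-1915 + 1218) + (-8 + (-46)² - ½*(-46))) = √(-697 + (-8 + 2116 + 23)) = √(-697 + 2131) = √1434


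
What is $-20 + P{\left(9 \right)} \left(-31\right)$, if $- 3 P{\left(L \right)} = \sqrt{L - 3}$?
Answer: $-20 + \frac{31 \sqrt{6}}{3} \approx 5.3114$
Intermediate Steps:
$P{\left(L \right)} = - \frac{\sqrt{-3 + L}}{3}$ ($P{\left(L \right)} = - \frac{\sqrt{L - 3}}{3} = - \frac{\sqrt{-3 + L}}{3}$)
$-20 + P{\left(9 \right)} \left(-31\right) = -20 + - \frac{\sqrt{-3 + 9}}{3} \left(-31\right) = -20 + - \frac{\sqrt{6}}{3} \left(-31\right) = -20 + \frac{31 \sqrt{6}}{3}$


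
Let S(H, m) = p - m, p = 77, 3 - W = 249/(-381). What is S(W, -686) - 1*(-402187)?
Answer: 402950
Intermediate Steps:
W = 464/127 (W = 3 - 249/(-381) = 3 - 249*(-1)/381 = 3 - 1*(-83/127) = 3 + 83/127 = 464/127 ≈ 3.6535)
S(H, m) = 77 - m
S(W, -686) - 1*(-402187) = (77 - 1*(-686)) - 1*(-402187) = (77 + 686) + 402187 = 763 + 402187 = 402950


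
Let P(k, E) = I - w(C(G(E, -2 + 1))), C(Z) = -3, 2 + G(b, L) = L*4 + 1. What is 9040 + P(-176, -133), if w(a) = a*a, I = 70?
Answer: 9101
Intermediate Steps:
G(b, L) = -1 + 4*L (G(b, L) = -2 + (L*4 + 1) = -2 + (4*L + 1) = -2 + (1 + 4*L) = -1 + 4*L)
w(a) = a²
P(k, E) = 61 (P(k, E) = 70 - 1*(-3)² = 70 - 1*9 = 70 - 9 = 61)
9040 + P(-176, -133) = 9040 + 61 = 9101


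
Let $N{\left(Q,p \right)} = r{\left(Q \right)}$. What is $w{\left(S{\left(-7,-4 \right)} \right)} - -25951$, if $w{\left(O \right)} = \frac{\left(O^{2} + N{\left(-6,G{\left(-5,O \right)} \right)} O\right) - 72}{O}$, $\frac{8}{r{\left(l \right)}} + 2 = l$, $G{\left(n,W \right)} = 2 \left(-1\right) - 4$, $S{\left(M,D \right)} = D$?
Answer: $25964$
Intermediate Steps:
$G{\left(n,W \right)} = -6$ ($G{\left(n,W \right)} = -2 - 4 = -6$)
$r{\left(l \right)} = \frac{8}{-2 + l}$
$N{\left(Q,p \right)} = \frac{8}{-2 + Q}$
$w{\left(O \right)} = \frac{-72 + O^{2} - O}{O}$ ($w{\left(O \right)} = \frac{\left(O^{2} + \frac{8}{-2 - 6} O\right) - 72}{O} = \frac{\left(O^{2} + \frac{8}{-8} O\right) - 72}{O} = \frac{\left(O^{2} + 8 \left(- \frac{1}{8}\right) O\right) - 72}{O} = \frac{\left(O^{2} - O\right) - 72}{O} = \frac{-72 + O^{2} - O}{O}$)
$w{\left(S{\left(-7,-4 \right)} \right)} - -25951 = \left(-1 - 4 - \frac{72}{-4}\right) - -25951 = \left(-1 - 4 - -18\right) + 25951 = \left(-1 - 4 + 18\right) + 25951 = 13 + 25951 = 25964$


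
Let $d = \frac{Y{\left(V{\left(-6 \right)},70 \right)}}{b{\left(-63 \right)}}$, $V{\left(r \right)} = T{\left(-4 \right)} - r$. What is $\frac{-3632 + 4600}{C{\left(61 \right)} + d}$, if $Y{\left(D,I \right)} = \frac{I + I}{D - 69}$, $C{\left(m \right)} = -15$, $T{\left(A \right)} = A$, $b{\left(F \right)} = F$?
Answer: $- \frac{583704}{9025} \approx -64.676$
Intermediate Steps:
$V{\left(r \right)} = -4 - r$
$Y{\left(D,I \right)} = \frac{2 I}{-69 + D}$
$d = \frac{20}{603}$ ($d = \frac{2 \cdot 70 \frac{1}{-69 - -2}}{-63} = 2 \cdot 70 \frac{1}{-69 + \left(-4 + 6\right)} \left(- \frac{1}{63}\right) = 2 \cdot 70 \frac{1}{-69 + 2} \left(- \frac{1}{63}\right) = 2 \cdot 70 \frac{1}{-67} \left(- \frac{1}{63}\right) = 2 \cdot 70 \left(- \frac{1}{67}\right) \left(- \frac{1}{63}\right) = \left(- \frac{140}{67}\right) \left(- \frac{1}{63}\right) = \frac{20}{603} \approx 0.033167$)
$\frac{-3632 + 4600}{C{\left(61 \right)} + d} = \frac{-3632 + 4600}{-15 + \frac{20}{603}} = \frac{968}{- \frac{9025}{603}} = 968 \left(- \frac{603}{9025}\right) = - \frac{583704}{9025}$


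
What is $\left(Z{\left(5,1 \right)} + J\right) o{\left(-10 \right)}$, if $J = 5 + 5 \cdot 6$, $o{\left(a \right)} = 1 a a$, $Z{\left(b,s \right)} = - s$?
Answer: $3400$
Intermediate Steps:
$o{\left(a \right)} = a^{2}$ ($o{\left(a \right)} = a a = a^{2}$)
$J = 35$ ($J = 5 + 30 = 35$)
$\left(Z{\left(5,1 \right)} + J\right) o{\left(-10 \right)} = \left(\left(-1\right) 1 + 35\right) \left(-10\right)^{2} = \left(-1 + 35\right) 100 = 34 \cdot 100 = 3400$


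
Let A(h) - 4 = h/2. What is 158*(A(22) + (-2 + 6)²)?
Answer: 4898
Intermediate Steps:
A(h) = 4 + h/2
158*(A(22) + (-2 + 6)²) = 158*((4 + (½)*22) + (-2 + 6)²) = 158*((4 + 11) + 4²) = 158*(15 + 16) = 158*31 = 4898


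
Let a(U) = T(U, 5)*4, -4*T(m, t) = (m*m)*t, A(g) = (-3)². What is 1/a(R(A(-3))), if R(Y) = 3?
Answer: -1/45 ≈ -0.022222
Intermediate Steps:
A(g) = 9
T(m, t) = -t*m²/4 (T(m, t) = -m*m*t/4 = -m²*t/4 = -t*m²/4)
a(U) = -5*U² (a(U) = -¼*5*U²*4 = -5*U²/4*4 = -5*U²)
1/a(R(A(-3))) = 1/(-5*3²) = 1/(-5*9) = 1/(-45) = -1/45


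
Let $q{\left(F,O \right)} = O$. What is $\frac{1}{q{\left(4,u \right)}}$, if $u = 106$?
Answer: $\frac{1}{106} \approx 0.009434$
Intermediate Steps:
$\frac{1}{q{\left(4,u \right)}} = \frac{1}{106}$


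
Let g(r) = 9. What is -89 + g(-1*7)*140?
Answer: 1171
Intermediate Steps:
-89 + g(-1*7)*140 = -89 + 9*140 = -89 + 1260 = 1171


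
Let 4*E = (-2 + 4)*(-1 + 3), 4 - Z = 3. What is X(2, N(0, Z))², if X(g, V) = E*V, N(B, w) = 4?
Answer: 16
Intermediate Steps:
Z = 1 (Z = 4 - 1*3 = 4 - 3 = 1)
E = 1 (E = ((-2 + 4)*(-1 + 3))/4 = (2*2)/4 = (¼)*4 = 1)
X(g, V) = V (X(g, V) = 1*V = V)
X(2, N(0, Z))² = 4² = 16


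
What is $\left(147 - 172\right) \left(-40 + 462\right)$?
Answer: $-10550$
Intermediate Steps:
$\left(147 - 172\right) \left(-40 + 462\right) = \left(-25\right) 422 = -10550$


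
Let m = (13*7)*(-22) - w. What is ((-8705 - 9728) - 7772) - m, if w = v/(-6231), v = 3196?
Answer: -150812089/6231 ≈ -24204.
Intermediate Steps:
w = -3196/6231 (w = 3196/(-6231) = 3196*(-1/6231) = -3196/6231 ≈ -0.51292)
m = -12471266/6231 (m = (13*7)*(-22) - 1*(-3196/6231) = 91*(-22) + 3196/6231 = -2002 + 3196/6231 = -12471266/6231 ≈ -2001.5)
((-8705 - 9728) - 7772) - m = ((-8705 - 9728) - 7772) - 1*(-12471266/6231) = (-18433 - 7772) + 12471266/6231 = -26205 + 12471266/6231 = -150812089/6231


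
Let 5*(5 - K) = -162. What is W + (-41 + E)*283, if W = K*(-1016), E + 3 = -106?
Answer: -402242/5 ≈ -80448.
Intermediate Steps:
E = -109 (E = -3 - 106 = -109)
K = 187/5 (K = 5 - ⅕*(-162) = 5 + 162/5 = 187/5 ≈ 37.400)
W = -189992/5 (W = (187/5)*(-1016) = -189992/5 ≈ -37998.)
W + (-41 + E)*283 = -189992/5 + (-41 - 109)*283 = -189992/5 - 150*283 = -189992/5 - 42450 = -402242/5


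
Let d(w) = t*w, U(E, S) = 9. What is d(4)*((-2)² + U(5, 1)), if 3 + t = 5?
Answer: 104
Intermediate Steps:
t = 2 (t = -3 + 5 = 2)
d(w) = 2*w
d(4)*((-2)² + U(5, 1)) = (2*4)*((-2)² + 9) = 8*(4 + 9) = 8*13 = 104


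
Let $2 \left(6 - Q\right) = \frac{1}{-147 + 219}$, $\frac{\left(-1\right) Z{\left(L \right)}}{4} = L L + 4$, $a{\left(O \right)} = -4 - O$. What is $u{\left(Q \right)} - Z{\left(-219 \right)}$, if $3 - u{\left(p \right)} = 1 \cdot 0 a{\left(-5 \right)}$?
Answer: $191863$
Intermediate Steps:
$Z{\left(L \right)} = -16 - 4 L^{2}$ ($Z{\left(L \right)} = - 4 \left(L L + 4\right) = - 4 \left(L^{2} + 4\right) = - 4 \left(4 + L^{2}\right) = -16 - 4 L^{2}$)
$Q = \frac{863}{144}$ ($Q = 6 - \frac{1}{2 \left(-147 + 219\right)} = 6 - \frac{1}{2 \cdot 72} = 6 - \frac{1}{144} = \frac{863}{144} \approx 5.9931$)
$u{\left(p \right)} = 3$ ($u{\left(p \right)} = 3 - 1 \cdot 0 \left(-4 - -5\right) = 3 - 0 \left(-4 + 5\right) = 3 - 0 \cdot 1 = 3 - 0 = 3 + 0 = 3$)
$u{\left(Q \right)} - Z{\left(-219 \right)} = 3 - \left(-16 - 4 \left(-219\right)^{2}\right) = 3 - \left(-16 - 191844\right) = 3 - -191860 = 3 + 191860 = 191863$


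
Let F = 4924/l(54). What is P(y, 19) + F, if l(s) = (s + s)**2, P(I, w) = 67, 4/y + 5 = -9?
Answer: 196603/2916 ≈ 67.422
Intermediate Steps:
y = -2/7 (y = 4/(-5 - 9) = 4/(-14) = 4*(-1/14) = -2/7 ≈ -0.28571)
l(s) = 4*s**2 (l(s) = (2*s)**2 = 4*s**2)
F = 1231/2916 (F = 4924/((4*54**2)) = 4924/((4*2916)) = 4924/11664 = 4924*(1/11664) = 1231/2916 ≈ 0.42215)
P(y, 19) + F = 67 + 1231/2916 = 196603/2916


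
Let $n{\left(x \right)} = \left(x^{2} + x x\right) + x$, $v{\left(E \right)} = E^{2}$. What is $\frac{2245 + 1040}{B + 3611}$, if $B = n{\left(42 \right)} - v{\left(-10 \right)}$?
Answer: $\frac{45}{97} \approx 0.46392$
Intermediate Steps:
$n{\left(x \right)} = x + 2 x^{2}$ ($n{\left(x \right)} = \left(x^{2} + x^{2}\right) + x = 2 x^{2} + x = x + 2 x^{2}$)
$B = 3470$ ($B = 42 \left(1 + 2 \cdot 42\right) - \left(-10\right)^{2} = 42 \left(1 + 84\right) - 100 = 42 \cdot 85 - 100 = 3570 - 100 = 3470$)
$\frac{2245 + 1040}{B + 3611} = \frac{2245 + 1040}{3470 + 3611} = \frac{3285}{7081} = 3285 \cdot \frac{1}{7081} = \frac{45}{97}$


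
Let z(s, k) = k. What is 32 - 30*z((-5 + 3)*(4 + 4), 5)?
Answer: -118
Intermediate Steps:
32 - 30*z((-5 + 3)*(4 + 4), 5) = 32 - 30*5 = 32 - 150 = -118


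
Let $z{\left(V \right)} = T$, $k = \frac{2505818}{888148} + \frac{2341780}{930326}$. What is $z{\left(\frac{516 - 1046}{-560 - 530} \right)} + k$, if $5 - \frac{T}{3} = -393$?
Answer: $\frac{247743520825055}{206566794062} \approx 1199.3$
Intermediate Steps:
$k = \frac{1102768715027}{206566794062}$ ($k = 2505818 \cdot \frac{1}{888148} + 2341780 \cdot \frac{1}{930326} = \frac{1252909}{444074} + \frac{1170890}{465163} = \frac{1102768715027}{206566794062} \approx 5.3386$)
$T = 1194$ ($T = 15 - -1179 = 15 + 1179 = 1194$)
$z{\left(V \right)} = 1194$
$z{\left(\frac{516 - 1046}{-560 - 530} \right)} + k = 1194 + \frac{1102768715027}{206566794062} = \frac{247743520825055}{206566794062}$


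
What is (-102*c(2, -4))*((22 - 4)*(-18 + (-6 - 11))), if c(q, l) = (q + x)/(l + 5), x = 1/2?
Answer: 160650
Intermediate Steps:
x = ½ ≈ 0.50000
c(q, l) = (½ + q)/(5 + l) (c(q, l) = (q + ½)/(l + 5) = (½ + q)/(5 + l))
(-102*c(2, -4))*((22 - 4)*(-18 + (-6 - 11))) = (-102*(½ + 2)/(5 - 4))*((22 - 4)*(-18 + (-6 - 11))) = (-102*(5/2)/1)*(18*(-18 - 17)) = (-102*1*(5/2))*(18*(-35)) = -102*5/2*(-630) = -34*15/2*(-630) = -255*(-630) = 160650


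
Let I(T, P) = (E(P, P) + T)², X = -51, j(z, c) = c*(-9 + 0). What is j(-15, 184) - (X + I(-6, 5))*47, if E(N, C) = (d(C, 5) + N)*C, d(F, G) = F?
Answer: -90251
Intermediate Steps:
j(z, c) = -9*c (j(z, c) = c*(-9) = -9*c)
E(N, C) = C*(C + N) (E(N, C) = (C + N)*C = C*(C + N))
I(T, P) = (T + 2*P²)² (I(T, P) = (P*(P + P) + T)² = (P*(2*P) + T)² = (2*P² + T)² = (T + 2*P²)²)
j(-15, 184) - (X + I(-6, 5))*47 = -9*184 - (-51 + (-6 + 2*5²)²)*47 = -1656 - (-51 + (-6 + 2*25)²)*47 = -1656 - (-51 + (-6 + 50)²)*47 = -1656 - (-51 + 44²)*47 = -1656 - (-51 + 1936)*47 = -1656 - 1885*47 = -1656 - 1*88595 = -1656 - 88595 = -90251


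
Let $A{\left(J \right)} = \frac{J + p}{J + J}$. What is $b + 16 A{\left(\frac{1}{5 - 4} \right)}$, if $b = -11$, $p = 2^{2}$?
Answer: $29$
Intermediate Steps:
$p = 4$
$A{\left(J \right)} = \frac{4 + J}{2 J}$ ($A{\left(J \right)} = \frac{J + 4}{J + J} = \frac{4 + J}{2 J}$)
$b + 16 A{\left(\frac{1}{5 - 4} \right)} = -11 + 16 \frac{4 + \frac{1}{5 - 4}}{2 \frac{1}{5 - 4}} = -11 + 16 \frac{4 + 1^{-1}}{2 \cdot 1^{-1}} = -11 + 16 \frac{4 + 1}{2 \cdot 1} = -11 + 16 \cdot \frac{1}{2} \cdot 1 \cdot 5 = -11 + 16 \cdot \frac{5}{2} = -11 + 40 = 29$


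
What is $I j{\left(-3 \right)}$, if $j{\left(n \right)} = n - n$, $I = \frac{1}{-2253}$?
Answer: $0$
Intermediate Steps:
$I = - \frac{1}{2253} \approx -0.00044385$
$j{\left(n \right)} = 0$
$I j{\left(-3 \right)} = \left(- \frac{1}{2253}\right) 0 = 0$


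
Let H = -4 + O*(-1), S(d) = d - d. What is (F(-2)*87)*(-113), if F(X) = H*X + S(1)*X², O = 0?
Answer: -78648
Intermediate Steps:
S(d) = 0
H = -4 (H = -4 + 0*(-1) = -4 + 0 = -4)
F(X) = -4*X (F(X) = -4*X + 0*X² = -4*X + 0 = -4*X)
(F(-2)*87)*(-113) = (-4*(-2)*87)*(-113) = (8*87)*(-113) = 696*(-113) = -78648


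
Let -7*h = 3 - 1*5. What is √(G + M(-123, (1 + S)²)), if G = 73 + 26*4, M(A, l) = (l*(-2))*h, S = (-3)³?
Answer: I*√10255/7 ≈ 14.467*I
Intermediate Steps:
S = -27
h = 2/7 (h = -(3 - 1*5)/7 = -(3 - 5)/7 = -⅐*(-2) = 2/7 ≈ 0.28571)
M(A, l) = -4*l/7 (M(A, l) = (l*(-2))*(2/7) = -2*l*(2/7) = -4*l/7)
G = 177 (G = 73 + 104 = 177)
√(G + M(-123, (1 + S)²)) = √(177 - 4*(1 - 27)²/7) = √(177 - 4/7*(-26)²) = √(177 - 4/7*676) = √(177 - 2704/7) = √(-1465/7) = I*√10255/7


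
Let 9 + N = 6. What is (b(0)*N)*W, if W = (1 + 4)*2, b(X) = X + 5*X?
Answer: 0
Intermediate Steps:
N = -3 (N = -9 + 6 = -3)
b(X) = 6*X
W = 10 (W = 5*2 = 10)
(b(0)*N)*W = ((6*0)*(-3))*10 = (0*(-3))*10 = 0*10 = 0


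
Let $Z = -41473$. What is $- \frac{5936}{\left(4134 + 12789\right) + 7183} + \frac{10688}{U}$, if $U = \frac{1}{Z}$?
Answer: $- \frac{5342654052440}{12053} \approx -4.4326 \cdot 10^{8}$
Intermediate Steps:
$U = - \frac{1}{41473}$ ($U = \frac{1}{-41473} = - \frac{1}{41473} \approx -2.4112 \cdot 10^{-5}$)
$- \frac{5936}{\left(4134 + 12789\right) + 7183} + \frac{10688}{U} = - \frac{5936}{\left(4134 + 12789\right) + 7183} + \frac{10688}{- \frac{1}{41473}} = - \frac{5936}{16923 + 7183} + 10688 \left(-41473\right) = - \frac{5936}{24106} - 443263424 = \left(-5936\right) \frac{1}{24106} - 443263424 = - \frac{2968}{12053} - 443263424 = - \frac{5342654052440}{12053}$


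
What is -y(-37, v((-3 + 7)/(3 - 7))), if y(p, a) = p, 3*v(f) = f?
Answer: 37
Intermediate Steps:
v(f) = f/3
-y(-37, v((-3 + 7)/(3 - 7))) = -1*(-37) = 37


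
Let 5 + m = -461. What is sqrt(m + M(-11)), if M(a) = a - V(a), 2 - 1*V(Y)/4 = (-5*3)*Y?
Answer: 5*sqrt(7) ≈ 13.229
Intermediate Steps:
V(Y) = 8 + 60*Y (V(Y) = 8 - 4*(-5*3)*Y = 8 - (-60)*Y = 8 + 60*Y)
M(a) = -8 - 59*a (M(a) = a - (8 + 60*a) = a + (-8 - 60*a) = -8 - 59*a)
m = -466 (m = -5 - 461 = -466)
sqrt(m + M(-11)) = sqrt(-466 + (-8 - 59*(-11))) = sqrt(-466 + (-8 + 649)) = sqrt(-466 + 641) = sqrt(175) = 5*sqrt(7)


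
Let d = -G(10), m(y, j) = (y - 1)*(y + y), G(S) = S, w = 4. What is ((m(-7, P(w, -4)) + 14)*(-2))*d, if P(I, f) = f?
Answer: 2520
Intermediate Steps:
m(y, j) = 2*y*(-1 + y) (m(y, j) = (-1 + y)*(2*y) = 2*y*(-1 + y))
d = -10 (d = -1*10 = -10)
((m(-7, P(w, -4)) + 14)*(-2))*d = ((2*(-7)*(-1 - 7) + 14)*(-2))*(-10) = ((2*(-7)*(-8) + 14)*(-2))*(-10) = ((112 + 14)*(-2))*(-10) = (126*(-2))*(-10) = -252*(-10) = 2520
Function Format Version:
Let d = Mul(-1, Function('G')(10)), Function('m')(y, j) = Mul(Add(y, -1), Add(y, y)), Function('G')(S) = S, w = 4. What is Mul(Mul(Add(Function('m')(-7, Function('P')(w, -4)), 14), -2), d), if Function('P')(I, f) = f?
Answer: 2520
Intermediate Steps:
Function('m')(y, j) = Mul(2, y, Add(-1, y)) (Function('m')(y, j) = Mul(Add(-1, y), Mul(2, y)) = Mul(2, y, Add(-1, y)))
d = -10 (d = Mul(-1, 10) = -10)
Mul(Mul(Add(Function('m')(-7, Function('P')(w, -4)), 14), -2), d) = Mul(Mul(Add(Mul(2, -7, Add(-1, -7)), 14), -2), -10) = Mul(Mul(Add(Mul(2, -7, -8), 14), -2), -10) = Mul(Mul(Add(112, 14), -2), -10) = Mul(Mul(126, -2), -10) = Mul(-252, -10) = 2520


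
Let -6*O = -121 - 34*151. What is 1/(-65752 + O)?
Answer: -6/389257 ≈ -1.5414e-5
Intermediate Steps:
O = 5255/6 (O = -(-121 - 34*151)/6 = -(-121 - 5134)/6 = -⅙*(-5255) = 5255/6 ≈ 875.83)
1/(-65752 + O) = 1/(-65752 + 5255/6) = 1/(-389257/6) = -6/389257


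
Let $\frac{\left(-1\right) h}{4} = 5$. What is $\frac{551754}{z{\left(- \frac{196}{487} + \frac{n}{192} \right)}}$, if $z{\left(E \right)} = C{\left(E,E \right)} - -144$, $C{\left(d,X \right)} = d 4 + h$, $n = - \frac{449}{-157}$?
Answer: $\frac{289279262304}{64199201} \approx 4506.0$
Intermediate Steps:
$h = -20$ ($h = \left(-4\right) 5 = -20$)
$n = \frac{449}{157}$ ($n = \left(-449\right) \left(- \frac{1}{157}\right) = \frac{449}{157} \approx 2.8599$)
$C{\left(d,X \right)} = -20 + 4 d$ ($C{\left(d,X \right)} = d 4 - 20 = 4 d - 20 = -20 + 4 d$)
$z{\left(E \right)} = 124 + 4 E$ ($z{\left(E \right)} = \left(-20 + 4 E\right) - -144 = \left(-20 + 4 E\right) + 144 = 124 + 4 E$)
$\frac{551754}{z{\left(- \frac{196}{487} + \frac{n}{192} \right)}} = \frac{551754}{124 + 4 \left(- \frac{196}{487} + \frac{449}{157 \cdot 192}\right)} = \frac{551754}{124 + 4 \left(\left(-196\right) \frac{1}{487} + \frac{449}{157} \cdot \frac{1}{192}\right)} = \frac{551754}{124 + 4 \left(- \frac{196}{487} + \frac{449}{30144}\right)} = \frac{551754}{124 + 4 \left(- \frac{5689561}{14680128}\right)} = \frac{551754}{124 - \frac{5689561}{3670032}} = \frac{551754}{\frac{449394407}{3670032}} = 551754 \cdot \frac{3670032}{449394407} = \frac{289279262304}{64199201}$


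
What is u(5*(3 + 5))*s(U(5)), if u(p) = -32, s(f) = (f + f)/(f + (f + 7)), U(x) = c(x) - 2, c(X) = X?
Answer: -192/13 ≈ -14.769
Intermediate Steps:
U(x) = -2 + x (U(x) = x - 2 = -2 + x)
s(f) = 2*f/(7 + 2*f) (s(f) = (2*f)/(f + (7 + f)) = (2*f)/(7 + 2*f) = 2*f/(7 + 2*f))
u(5*(3 + 5))*s(U(5)) = -64*(-2 + 5)/(7 + 2*(-2 + 5)) = -64*3/(7 + 2*3) = -64*3/(7 + 6) = -64*3/13 = -32*6/13 = -192/13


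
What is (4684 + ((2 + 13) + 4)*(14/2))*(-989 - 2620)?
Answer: -17384553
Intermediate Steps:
(4684 + ((2 + 13) + 4)*(14/2))*(-989 - 2620) = (4684 + (15 + 4)*(14*(1/2)))*(-3609) = (4684 + 19*7)*(-3609) = (4684 + 133)*(-3609) = 4817*(-3609) = -17384553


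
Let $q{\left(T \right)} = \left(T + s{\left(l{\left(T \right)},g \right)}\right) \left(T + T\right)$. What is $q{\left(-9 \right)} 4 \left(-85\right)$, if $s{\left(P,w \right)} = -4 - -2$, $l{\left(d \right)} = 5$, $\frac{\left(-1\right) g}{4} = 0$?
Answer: $-67320$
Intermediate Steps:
$g = 0$ ($g = \left(-4\right) 0 = 0$)
$s{\left(P,w \right)} = -2$ ($s{\left(P,w \right)} = -4 + 2 = -2$)
$q{\left(T \right)} = 2 T \left(-2 + T\right)$ ($q{\left(T \right)} = \left(T - 2\right) \left(T + T\right) = \left(-2 + T\right) 2 T = 2 T \left(-2 + T\right)$)
$q{\left(-9 \right)} 4 \left(-85\right) = 2 \left(-9\right) \left(-2 - 9\right) 4 \left(-85\right) = 2 \left(-9\right) \left(-11\right) 4 \left(-85\right) = 198 \cdot 4 \left(-85\right) = 792 \left(-85\right) = -67320$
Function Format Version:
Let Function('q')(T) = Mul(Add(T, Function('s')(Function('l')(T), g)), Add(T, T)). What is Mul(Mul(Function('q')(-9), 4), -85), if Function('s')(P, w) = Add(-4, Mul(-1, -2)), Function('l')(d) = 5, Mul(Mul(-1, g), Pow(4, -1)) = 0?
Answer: -67320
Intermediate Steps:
g = 0 (g = Mul(-4, 0) = 0)
Function('s')(P, w) = -2 (Function('s')(P, w) = Add(-4, 2) = -2)
Function('q')(T) = Mul(2, T, Add(-2, T)) (Function('q')(T) = Mul(Add(T, -2), Add(T, T)) = Mul(Add(-2, T), Mul(2, T)) = Mul(2, T, Add(-2, T)))
Mul(Mul(Function('q')(-9), 4), -85) = Mul(Mul(Mul(2, -9, Add(-2, -9)), 4), -85) = Mul(Mul(Mul(2, -9, -11), 4), -85) = Mul(Mul(198, 4), -85) = Mul(792, -85) = -67320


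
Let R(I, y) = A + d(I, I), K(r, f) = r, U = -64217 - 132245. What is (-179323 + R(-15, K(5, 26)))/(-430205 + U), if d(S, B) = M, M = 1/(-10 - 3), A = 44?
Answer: 776876/2715557 ≈ 0.28608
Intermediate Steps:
U = -196462
M = -1/13 (M = 1/(-13) = -1/13 ≈ -0.076923)
d(S, B) = -1/13
R(I, y) = 571/13 (R(I, y) = 44 - 1/13 = 571/13)
(-179323 + R(-15, K(5, 26)))/(-430205 + U) = (-179323 + 571/13)/(-430205 - 196462) = -2330628/13/(-626667) = -2330628/13*(-1/626667) = 776876/2715557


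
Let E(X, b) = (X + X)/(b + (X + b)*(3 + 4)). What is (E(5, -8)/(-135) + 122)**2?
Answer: 9125598784/613089 ≈ 14885.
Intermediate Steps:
E(X, b) = 2*X/(7*X + 8*b) (E(X, b) = (2*X)/(b + (X + b)*7) = (2*X)/(b + (7*X + 7*b)) = (2*X)/(7*X + 8*b) = 2*X/(7*X + 8*b))
(E(5, -8)/(-135) + 122)**2 = ((2*5/(7*5 + 8*(-8)))/(-135) + 122)**2 = ((2*5/(35 - 64))*(-1/135) + 122)**2 = ((2*5/(-29))*(-1/135) + 122)**2 = ((2*5*(-1/29))*(-1/135) + 122)**2 = (-10/29*(-1/135) + 122)**2 = (2/783 + 122)**2 = (95528/783)**2 = 9125598784/613089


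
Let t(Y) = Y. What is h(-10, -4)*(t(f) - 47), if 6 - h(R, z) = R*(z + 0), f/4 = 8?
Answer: 510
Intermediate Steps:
f = 32 (f = 4*8 = 32)
h(R, z) = 6 - R*z (h(R, z) = 6 - R*(z + 0) = 6 - R*z)
h(-10, -4)*(t(f) - 47) = (6 - 1*(-10)*(-4))*(32 - 47) = (6 - 40)*(-15) = -34*(-15) = 510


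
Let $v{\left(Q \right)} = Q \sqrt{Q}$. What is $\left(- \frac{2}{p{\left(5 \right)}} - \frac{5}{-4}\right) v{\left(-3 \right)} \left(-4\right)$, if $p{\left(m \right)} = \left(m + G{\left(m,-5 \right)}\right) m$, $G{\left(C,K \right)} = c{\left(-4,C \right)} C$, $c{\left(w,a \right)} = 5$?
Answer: $\frac{371 i \sqrt{3}}{25} \approx 25.704 i$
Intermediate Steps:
$G{\left(C,K \right)} = 5 C$
$p{\left(m \right)} = 6 m^{2}$ ($p{\left(m \right)} = \left(m + 5 m\right) m = 6 m m = 6 m^{2}$)
$v{\left(Q \right)} = Q^{\frac{3}{2}}$
$\left(- \frac{2}{p{\left(5 \right)}} - \frac{5}{-4}\right) v{\left(-3 \right)} \left(-4\right) = \left(- \frac{2}{6 \cdot 5^{2}} - \frac{5}{-4}\right) \left(-3\right)^{\frac{3}{2}} \left(-4\right) = \left(- \frac{2}{6 \cdot 25} - - \frac{5}{4}\right) \left(- 3 i \sqrt{3}\right) \left(-4\right) = \left(- \frac{2}{150} + \frac{5}{4}\right) \left(- 3 i \sqrt{3}\right) \left(-4\right) = \left(\left(-2\right) \frac{1}{150} + \frac{5}{4}\right) \left(- 3 i \sqrt{3}\right) \left(-4\right) = \left(- \frac{1}{75} + \frac{5}{4}\right) \left(- 3 i \sqrt{3}\right) \left(-4\right) = \frac{371 \left(- 3 i \sqrt{3}\right)}{300} \left(-4\right) = - \frac{371 i \sqrt{3}}{100} \left(-4\right) = \frac{371 i \sqrt{3}}{25}$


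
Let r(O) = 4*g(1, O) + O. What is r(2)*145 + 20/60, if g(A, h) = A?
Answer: 2611/3 ≈ 870.33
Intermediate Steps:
r(O) = 4 + O (r(O) = 4*1 + O = 4 + O)
r(2)*145 + 20/60 = (4 + 2)*145 + 20/60 = 6*145 + 20*(1/60) = 870 + ⅓ = 2611/3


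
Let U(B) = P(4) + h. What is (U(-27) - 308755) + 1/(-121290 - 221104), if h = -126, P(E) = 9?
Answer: -105755919569/342394 ≈ -3.0887e+5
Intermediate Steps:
U(B) = -117 (U(B) = 9 - 126 = -117)
(U(-27) - 308755) + 1/(-121290 - 221104) = (-117 - 308755) + 1/(-121290 - 221104) = -308872 + 1/(-342394) = -308872 - 1/342394 = -105755919569/342394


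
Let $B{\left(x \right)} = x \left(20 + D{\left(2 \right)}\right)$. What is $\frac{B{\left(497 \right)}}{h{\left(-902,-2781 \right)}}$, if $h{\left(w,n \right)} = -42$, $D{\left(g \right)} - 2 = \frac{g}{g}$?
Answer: $- \frac{1633}{6} \approx -272.17$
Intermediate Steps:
$D{\left(g \right)} = 3$ ($D{\left(g \right)} = 2 + \frac{g}{g} = 2 + 1 = 3$)
$B{\left(x \right)} = 23 x$ ($B{\left(x \right)} = x \left(20 + 3\right) = x 23 = 23 x$)
$\frac{B{\left(497 \right)}}{h{\left(-902,-2781 \right)}} = \frac{23 \cdot 497}{-42} = 11431 \left(- \frac{1}{42}\right) = - \frac{1633}{6}$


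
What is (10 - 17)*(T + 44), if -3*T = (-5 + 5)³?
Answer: -308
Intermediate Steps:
T = 0 (T = -(-5 + 5)³/3 = -⅓*0³ = -⅓*0 = 0)
(10 - 17)*(T + 44) = (10 - 17)*(0 + 44) = -7*44 = -308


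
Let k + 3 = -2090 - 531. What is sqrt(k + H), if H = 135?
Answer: I*sqrt(2489) ≈ 49.89*I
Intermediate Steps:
k = -2624 (k = -3 + (-2090 - 531) = -3 - 2621 = -2624)
sqrt(k + H) = sqrt(-2624 + 135) = sqrt(-2489) = I*sqrt(2489)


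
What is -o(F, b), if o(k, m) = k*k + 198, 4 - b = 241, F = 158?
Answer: -25162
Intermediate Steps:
b = -237 (b = 4 - 1*241 = 4 - 241 = -237)
o(k, m) = 198 + k² (o(k, m) = k² + 198 = 198 + k²)
-o(F, b) = -(198 + 158²) = -(198 + 24964) = -1*25162 = -25162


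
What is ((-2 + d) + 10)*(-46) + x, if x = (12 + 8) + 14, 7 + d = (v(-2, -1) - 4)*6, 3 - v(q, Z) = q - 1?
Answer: -564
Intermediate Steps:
v(q, Z) = 4 - q (v(q, Z) = 3 - (q - 1) = 3 - (-1 + q) = 3 + (1 - q) = 4 - q)
d = 5 (d = -7 + ((4 - 1*(-2)) - 4)*6 = -7 + ((4 + 2) - 4)*6 = -7 + (6 - 4)*6 = -7 + 2*6 = -7 + 12 = 5)
x = 34 (x = 20 + 14 = 34)
((-2 + d) + 10)*(-46) + x = ((-2 + 5) + 10)*(-46) + 34 = (3 + 10)*(-46) + 34 = 13*(-46) + 34 = -598 + 34 = -564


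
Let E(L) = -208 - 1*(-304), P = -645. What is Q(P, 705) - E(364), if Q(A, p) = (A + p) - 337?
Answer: -373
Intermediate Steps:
Q(A, p) = -337 + A + p
E(L) = 96 (E(L) = -208 + 304 = 96)
Q(P, 705) - E(364) = (-337 - 645 + 705) - 1*96 = -277 - 96 = -373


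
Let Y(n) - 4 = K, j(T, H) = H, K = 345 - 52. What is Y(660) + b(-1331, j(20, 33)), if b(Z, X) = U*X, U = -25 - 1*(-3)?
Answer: -429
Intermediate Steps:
K = 293
U = -22 (U = -25 + 3 = -22)
Y(n) = 297 (Y(n) = 4 + 293 = 297)
b(Z, X) = -22*X
Y(660) + b(-1331, j(20, 33)) = 297 - 22*33 = 297 - 726 = -429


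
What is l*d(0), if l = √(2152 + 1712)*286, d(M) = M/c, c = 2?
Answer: 0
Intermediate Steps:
d(M) = M/2
l = 572*√966 (l = √3864*286 = (2*√966)*286 = 572*√966 ≈ 17778.)
l*d(0) = (572*√966)*((½)*0) = (572*√966)*0 = 0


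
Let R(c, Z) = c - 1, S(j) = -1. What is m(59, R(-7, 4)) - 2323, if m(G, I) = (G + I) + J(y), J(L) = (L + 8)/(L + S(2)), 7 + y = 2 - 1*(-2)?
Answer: -9093/4 ≈ -2273.3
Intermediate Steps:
y = -3 (y = -7 + (2 - 1*(-2)) = -7 + (2 + 2) = -7 + 4 = -3)
J(L) = (8 + L)/(-1 + L) (J(L) = (L + 8)/(L - 1) = (8 + L)/(-1 + L))
R(c, Z) = -1 + c
m(G, I) = -5/4 + G + I (m(G, I) = (G + I) + (8 - 3)/(-1 - 3) = (G + I) + 5/(-4) = (G + I) - ¼*5 = (G + I) - 5/4 = -5/4 + G + I)
m(59, R(-7, 4)) - 2323 = (-5/4 + 59 + (-1 - 7)) - 2323 = (-5/4 + 59 - 8) - 2323 = 199/4 - 2323 = -9093/4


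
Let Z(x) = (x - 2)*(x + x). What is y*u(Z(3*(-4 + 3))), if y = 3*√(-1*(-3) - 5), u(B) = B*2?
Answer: 180*I*√2 ≈ 254.56*I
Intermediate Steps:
Z(x) = 2*x*(-2 + x) (Z(x) = (-2 + x)*(2*x) = 2*x*(-2 + x))
u(B) = 2*B
y = 3*I*√2 (y = 3*√(3 - 5) = 3*√(-2) = 3*(I*√2) = 3*I*√2 ≈ 4.2426*I)
y*u(Z(3*(-4 + 3))) = (3*I*√2)*(2*(2*(3*(-4 + 3))*(-2 + 3*(-4 + 3)))) = (3*I*√2)*(2*(2*(3*(-1))*(-2 + 3*(-1)))) = (3*I*√2)*(2*(2*(-3)*(-2 - 3))) = (3*I*√2)*(2*(2*(-3)*(-5))) = (3*I*√2)*(2*30) = (3*I*√2)*60 = 180*I*√2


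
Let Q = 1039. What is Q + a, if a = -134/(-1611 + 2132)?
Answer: 541185/521 ≈ 1038.7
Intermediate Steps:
a = -134/521 ≈ -0.25720
Q + a = 1039 - 134/521 = 541185/521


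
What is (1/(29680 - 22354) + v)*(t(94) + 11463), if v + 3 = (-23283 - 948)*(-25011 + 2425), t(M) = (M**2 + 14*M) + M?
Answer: 87039701307244351/7326 ≈ 1.1881e+13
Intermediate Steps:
t(M) = M**2 + 15*M
v = 547281363 (v = -3 + (-23283 - 948)*(-25011 + 2425) = -3 - 24231*(-22586) = -3 + 547281366 = 547281363)
(1/(29680 - 22354) + v)*(t(94) + 11463) = (1/(29680 - 22354) + 547281363)*(94*(15 + 94) + 11463) = (1/7326 + 547281363)*(94*109 + 11463) = (1/7326 + 547281363)*(10246 + 11463) = (4009383265339/7326)*21709 = 87039701307244351/7326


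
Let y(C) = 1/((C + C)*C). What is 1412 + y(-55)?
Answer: 8542601/6050 ≈ 1412.0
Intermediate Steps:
y(C) = 1/(2*C²) (y(C) = 1/(((2*C))*C) = (1/(2*C))/C = 1/(2*C²))
1412 + y(-55) = 1412 + (½)/(-55)² = 1412 + (½)*(1/3025) = 1412 + 1/6050 = 8542601/6050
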